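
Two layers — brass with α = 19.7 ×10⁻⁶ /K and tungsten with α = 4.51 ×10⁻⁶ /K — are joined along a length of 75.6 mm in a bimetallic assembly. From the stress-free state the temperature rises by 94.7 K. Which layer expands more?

brass

α(brass) = 19.7×10⁻⁶/K vs α(tungsten) = 4.51×10⁻⁶/K.
Higher α expands more for the same ΔT: brass.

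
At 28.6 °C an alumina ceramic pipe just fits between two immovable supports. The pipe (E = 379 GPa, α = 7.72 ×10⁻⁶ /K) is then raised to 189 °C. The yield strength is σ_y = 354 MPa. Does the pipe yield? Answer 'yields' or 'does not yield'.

ΔT = 160.4 K. Constrained thermal stress σ = E·α·ΔT = 379.0×10³ MPa × 7.72×10⁻⁶ × 160.4 = 469 MPa (compressive).
Compare to σ_y = 354 MPa: σ ≥ σ_y, so it yields.

yields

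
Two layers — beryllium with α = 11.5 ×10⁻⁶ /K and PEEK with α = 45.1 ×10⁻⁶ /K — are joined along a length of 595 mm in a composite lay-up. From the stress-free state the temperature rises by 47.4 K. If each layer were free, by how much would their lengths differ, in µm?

948 µm

Δα = |11.5 − 45.1|×10⁻⁶/K = 33.6×10⁻⁶/K.
ΔL_mismatch = Δα·L·ΔT = 33.6×10⁻⁶ × 595.0 mm × 47.4 K = 948 µm.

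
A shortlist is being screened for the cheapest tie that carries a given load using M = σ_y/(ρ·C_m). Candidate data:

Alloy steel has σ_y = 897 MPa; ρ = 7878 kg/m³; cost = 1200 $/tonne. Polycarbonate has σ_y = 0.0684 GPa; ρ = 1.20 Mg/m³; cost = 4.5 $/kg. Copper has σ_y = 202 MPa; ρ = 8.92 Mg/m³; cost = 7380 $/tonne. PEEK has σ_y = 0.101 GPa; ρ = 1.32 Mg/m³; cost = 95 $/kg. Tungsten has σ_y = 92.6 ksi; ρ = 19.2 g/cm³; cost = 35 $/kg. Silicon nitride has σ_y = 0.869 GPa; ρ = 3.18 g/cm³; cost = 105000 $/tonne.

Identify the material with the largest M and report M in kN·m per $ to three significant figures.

alloy steel, M = 94.9 kN·m per $

Normalizing units and computing the index:
  alloy steel: σ_y = 897.0 MPa, ρ = 7878 kg/m³, cost = 1.200 $/kg
  polycarbonate: σ_y = 68.40 MPa, ρ = 1200 kg/m³, cost = 4.500 $/kg
  copper: σ_y = 202.0 MPa, ρ = 8920 kg/m³, cost = 7.380 $/kg
  PEEK: σ_y = 101.0 MPa, ρ = 1320 kg/m³, cost = 95.00 $/kg
  tungsten: σ_y = 638.5 MPa, ρ = 19200 kg/m³, cost = 35.00 $/kg
  silicon nitride: σ_y = 869.0 MPa, ρ = 3180 kg/m³, cost = 105.0 $/kg
  alloy steel: M = 94.9 kN·m per $
  polycarbonate: M = 12.7 kN·m per $
  copper: M = 3.07 kN·m per $
  silicon nitride: M = 2.60 kN·m per $
  tungsten: M = 0.950 kN·m per $
  PEEK: M = 0.805 kN·m per $
The maximum is for alloy steel.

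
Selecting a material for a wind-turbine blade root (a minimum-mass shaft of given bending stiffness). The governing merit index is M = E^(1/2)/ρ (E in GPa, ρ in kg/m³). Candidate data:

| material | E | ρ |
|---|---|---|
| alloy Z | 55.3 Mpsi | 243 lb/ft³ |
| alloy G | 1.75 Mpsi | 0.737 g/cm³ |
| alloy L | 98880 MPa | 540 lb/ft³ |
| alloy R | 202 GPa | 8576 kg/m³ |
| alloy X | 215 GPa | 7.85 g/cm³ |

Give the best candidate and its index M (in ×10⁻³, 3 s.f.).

alloy Z, M = 5.02×10⁻³

In SI units:
  alloy Z: E = 381.3 GPa, ρ = 3892 kg/m³
  alloy G: E = 12.07 GPa, ρ = 737.0 kg/m³
  alloy L: E = 98.88 GPa, ρ = 8650 kg/m³
  alloy R: E = 202.0 GPa, ρ = 8576 kg/m³
  alloy X: E = 215.0 GPa, ρ = 7850 kg/m³
  alloy Z: M = 5.02×10⁻³
  alloy G: M = 4.71×10⁻³
  alloy X: M = 1.87×10⁻³
  alloy R: M = 1.66×10⁻³
  alloy L: M = 1.15×10⁻³
Alloy Z has the largest M.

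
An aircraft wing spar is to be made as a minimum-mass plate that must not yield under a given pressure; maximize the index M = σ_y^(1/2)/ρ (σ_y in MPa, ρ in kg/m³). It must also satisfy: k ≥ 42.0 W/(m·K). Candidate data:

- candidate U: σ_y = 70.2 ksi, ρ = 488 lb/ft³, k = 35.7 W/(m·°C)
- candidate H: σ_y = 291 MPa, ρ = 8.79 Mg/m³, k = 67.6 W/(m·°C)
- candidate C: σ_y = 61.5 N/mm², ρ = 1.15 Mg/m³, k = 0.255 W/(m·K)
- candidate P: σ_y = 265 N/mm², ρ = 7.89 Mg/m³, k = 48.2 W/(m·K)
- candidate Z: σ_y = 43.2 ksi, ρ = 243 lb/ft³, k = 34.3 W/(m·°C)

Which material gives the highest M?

candidate P

Screen on constraints: k ≥ 42.0 W/(m·K). Survivors: candidate H, candidate P.
Putting every candidate on a common basis:
  candidate H: σ_y = 291.0 MPa, ρ = 8790 kg/m³
  candidate P: σ_y = 265.0 MPa, ρ = 7890 kg/m³
  candidate P: M = 2.06×10⁻³
  candidate H: M = 1.94×10⁻³
Candidate P has the largest M.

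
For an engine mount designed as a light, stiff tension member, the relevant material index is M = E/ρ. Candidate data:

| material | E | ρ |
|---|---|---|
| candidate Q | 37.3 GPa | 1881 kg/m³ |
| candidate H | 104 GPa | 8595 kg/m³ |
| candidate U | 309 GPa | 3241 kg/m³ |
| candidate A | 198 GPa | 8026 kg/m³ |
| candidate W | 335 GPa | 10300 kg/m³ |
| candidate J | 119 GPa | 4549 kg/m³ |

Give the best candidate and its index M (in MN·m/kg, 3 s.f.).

candidate U, M = 95.3 MN·m/kg

Computing M directly (units already consistent):
  candidate U: M = 95.3 MN·m/kg
  candidate W: M = 32.5 MN·m/kg
  candidate J: M = 26.2 MN·m/kg
  candidate A: M = 24.7 MN·m/kg
  candidate Q: M = 19.8 MN·m/kg
  candidate H: M = 12.1 MN·m/kg
Candidate U ranks first.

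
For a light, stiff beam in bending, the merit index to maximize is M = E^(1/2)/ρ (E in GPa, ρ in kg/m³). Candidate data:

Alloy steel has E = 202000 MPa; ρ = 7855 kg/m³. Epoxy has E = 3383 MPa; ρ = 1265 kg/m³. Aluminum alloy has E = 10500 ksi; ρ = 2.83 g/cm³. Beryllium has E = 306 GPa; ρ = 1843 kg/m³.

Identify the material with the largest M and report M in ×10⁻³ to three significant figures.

beryllium, M = 9.49×10⁻³

In SI units:
  alloy steel: E = 202.0 GPa, ρ = 7855 kg/m³
  epoxy: E = 3.383 GPa, ρ = 1265 kg/m³
  aluminum alloy: E = 72.39 GPa, ρ = 2830 kg/m³
  beryllium: E = 306.0 GPa, ρ = 1843 kg/m³
  beryllium: M = 9.49×10⁻³
  aluminum alloy: M = 3.01×10⁻³
  alloy steel: M = 1.81×10⁻³
  epoxy: M = 1.45×10⁻³
The maximum is for beryllium.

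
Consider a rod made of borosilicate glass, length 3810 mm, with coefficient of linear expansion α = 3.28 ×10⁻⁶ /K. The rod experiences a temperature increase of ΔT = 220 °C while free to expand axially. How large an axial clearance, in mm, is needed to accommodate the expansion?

ΔL = α·L₀·ΔT = 3.28×10⁻⁶ × 3810 mm × 220.0 K = 2.75 mm.

2.75 mm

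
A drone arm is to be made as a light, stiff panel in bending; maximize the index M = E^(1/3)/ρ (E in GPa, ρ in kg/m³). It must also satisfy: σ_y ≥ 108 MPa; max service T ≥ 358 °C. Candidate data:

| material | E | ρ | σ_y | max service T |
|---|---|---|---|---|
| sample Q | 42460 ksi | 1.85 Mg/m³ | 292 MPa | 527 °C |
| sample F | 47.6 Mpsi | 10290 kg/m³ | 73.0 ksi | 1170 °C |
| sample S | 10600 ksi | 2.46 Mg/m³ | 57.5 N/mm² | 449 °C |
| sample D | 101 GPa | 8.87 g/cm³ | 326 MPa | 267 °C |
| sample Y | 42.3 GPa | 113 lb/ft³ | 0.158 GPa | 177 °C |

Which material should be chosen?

Screen on constraints: σ_y ≥ 108 MPa; max service T ≥ 358 °C. Survivors: sample Q, sample F.
Normalizing units and computing the index:
  sample Q: E = 292.8 GPa, ρ = 1850 kg/m³
  sample F: E = 328.2 GPa, ρ = 10290 kg/m³
  sample Q: M = 3.59×10⁻³
  sample F: M = 0.670×10⁻³
The maximum is for sample Q.

sample Q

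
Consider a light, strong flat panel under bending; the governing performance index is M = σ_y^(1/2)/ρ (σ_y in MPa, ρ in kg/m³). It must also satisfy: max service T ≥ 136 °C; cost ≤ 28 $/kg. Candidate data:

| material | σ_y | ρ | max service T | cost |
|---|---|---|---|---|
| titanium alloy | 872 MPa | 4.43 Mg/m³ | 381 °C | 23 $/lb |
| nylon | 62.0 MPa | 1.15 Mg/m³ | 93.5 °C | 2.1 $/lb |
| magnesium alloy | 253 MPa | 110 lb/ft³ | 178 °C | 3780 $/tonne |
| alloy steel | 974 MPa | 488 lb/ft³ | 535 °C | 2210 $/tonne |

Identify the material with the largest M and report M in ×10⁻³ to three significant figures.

Screen on constraints: max service T ≥ 136 °C; cost ≤ 28 $/kg. Survivors: magnesium alloy, alloy steel.
Convert each candidate to consistent units, then evaluate M:
  magnesium alloy: σ_y = 253.0 MPa, ρ = 1762 kg/m³
  alloy steel: σ_y = 974.0 MPa, ρ = 7817 kg/m³
  magnesium alloy: M = 9.03×10⁻³
  alloy steel: M = 3.99×10⁻³
The maximum is for magnesium alloy.

magnesium alloy, M = 9.03×10⁻³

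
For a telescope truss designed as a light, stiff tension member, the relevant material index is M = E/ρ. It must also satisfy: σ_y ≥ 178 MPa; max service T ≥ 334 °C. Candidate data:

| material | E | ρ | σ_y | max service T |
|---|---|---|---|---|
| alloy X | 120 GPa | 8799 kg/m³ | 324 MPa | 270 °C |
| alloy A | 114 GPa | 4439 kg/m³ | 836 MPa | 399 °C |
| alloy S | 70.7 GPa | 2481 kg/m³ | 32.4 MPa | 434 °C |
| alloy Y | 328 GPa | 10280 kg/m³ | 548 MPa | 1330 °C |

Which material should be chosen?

alloy Y

Screen on constraints: σ_y ≥ 178 MPa; max service T ≥ 334 °C. Survivors: alloy A, alloy Y.
Computing M directly (units already consistent):
  alloy Y: M = 31.9 MN·m/kg
  alloy A: M = 25.7 MN·m/kg
Highest index: alloy Y.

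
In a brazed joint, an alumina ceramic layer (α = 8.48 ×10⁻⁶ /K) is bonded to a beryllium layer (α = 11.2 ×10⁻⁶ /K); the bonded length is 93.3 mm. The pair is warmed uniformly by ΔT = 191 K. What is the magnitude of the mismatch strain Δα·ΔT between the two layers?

5.20×10⁻⁴

Δα = |8.48 − 11.2|×10⁻⁶/K = 2.72×10⁻⁶/K.
Mismatch strain = Δα·ΔT = 2.72×10⁻⁶ × 191.0 = 5.20×10⁻⁴.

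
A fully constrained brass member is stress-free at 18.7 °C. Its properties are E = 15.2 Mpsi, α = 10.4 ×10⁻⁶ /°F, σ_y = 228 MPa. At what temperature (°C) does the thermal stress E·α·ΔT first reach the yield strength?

135 °C

E = 15.2 Mpsi = 104.8 GPa.
α = 10.4×10⁻⁶/°F × 9/5 = 18.7×10⁻⁶/K.
E·α·ΔT = 228.0 MPa ⇒ ΔT = 228.0 / (104.8×10³ × 18.7×10⁻⁶) = 116.2 K.
T = 18.7 + 116.2 = 134.9 °C.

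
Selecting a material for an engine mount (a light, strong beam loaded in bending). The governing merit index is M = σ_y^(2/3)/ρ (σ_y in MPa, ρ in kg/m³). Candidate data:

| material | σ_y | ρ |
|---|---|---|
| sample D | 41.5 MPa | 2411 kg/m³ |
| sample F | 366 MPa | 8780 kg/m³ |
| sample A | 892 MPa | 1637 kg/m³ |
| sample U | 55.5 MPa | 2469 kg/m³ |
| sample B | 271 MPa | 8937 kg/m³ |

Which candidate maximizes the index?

sample A

Per-candidate index values:
  sample A: M = 56.6×10⁻³
  sample U: M = 5.89×10⁻³
  sample F: M = 5.83×10⁻³
  sample D: M = 4.97×10⁻³
  sample B: M = 4.69×10⁻³
Sample A ranks first.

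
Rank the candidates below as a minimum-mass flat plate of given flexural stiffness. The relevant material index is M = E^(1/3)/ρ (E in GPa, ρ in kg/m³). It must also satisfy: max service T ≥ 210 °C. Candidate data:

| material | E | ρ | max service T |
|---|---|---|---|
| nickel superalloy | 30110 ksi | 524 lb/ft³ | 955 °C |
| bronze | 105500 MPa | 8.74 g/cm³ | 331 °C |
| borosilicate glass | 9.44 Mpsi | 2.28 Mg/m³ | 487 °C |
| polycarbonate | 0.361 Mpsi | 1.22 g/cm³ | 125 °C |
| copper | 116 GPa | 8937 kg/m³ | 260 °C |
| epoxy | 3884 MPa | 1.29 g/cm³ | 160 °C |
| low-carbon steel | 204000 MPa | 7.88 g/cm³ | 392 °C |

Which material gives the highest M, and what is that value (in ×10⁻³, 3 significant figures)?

borosilicate glass, M = 1.76×10⁻³

Screen on constraints: max service T ≥ 210 °C. Survivors: nickel superalloy, bronze, borosilicate glass, copper, low-carbon steel.
After converting to SI:
  nickel superalloy: E = 207.6 GPa, ρ = 8394 kg/m³
  bronze: E = 105.5 GPa, ρ = 8740 kg/m³
  borosilicate glass: E = 65.09 GPa, ρ = 2280 kg/m³
  copper: E = 116.0 GPa, ρ = 8937 kg/m³
  low-carbon steel: E = 204.0 GPa, ρ = 7880 kg/m³
  borosilicate glass: M = 1.76×10⁻³
  low-carbon steel: M = 0.747×10⁻³
  nickel superalloy: M = 0.705×10⁻³
  copper: M = 0.546×10⁻³
  bronze: M = 0.541×10⁻³
Borosilicate glass ranks first.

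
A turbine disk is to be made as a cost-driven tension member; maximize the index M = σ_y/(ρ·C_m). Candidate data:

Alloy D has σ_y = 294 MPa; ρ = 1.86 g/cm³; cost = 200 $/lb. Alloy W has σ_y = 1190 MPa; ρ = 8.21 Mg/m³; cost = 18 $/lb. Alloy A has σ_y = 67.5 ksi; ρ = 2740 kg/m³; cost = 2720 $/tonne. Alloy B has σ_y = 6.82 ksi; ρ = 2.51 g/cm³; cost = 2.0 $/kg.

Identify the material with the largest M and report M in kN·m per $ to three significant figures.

Putting every candidate on a common basis:
  alloy D: σ_y = 294.0 MPa, ρ = 1860 kg/m³, cost = 440.9 $/kg
  alloy W: σ_y = 1190 MPa, ρ = 8210 kg/m³, cost = 39.68 $/kg
  alloy A: σ_y = 465.4 MPa, ρ = 2740 kg/m³, cost = 2.720 $/kg
  alloy B: σ_y = 47.02 MPa, ρ = 2510 kg/m³, cost = 2.000 $/kg
  alloy A: M = 62.4 kN·m per $
  alloy B: M = 9.37 kN·m per $
  alloy W: M = 3.65 kN·m per $
  alloy D: M = 0.358 kN·m per $
Alloy A has the largest M.

alloy A, M = 62.4 kN·m per $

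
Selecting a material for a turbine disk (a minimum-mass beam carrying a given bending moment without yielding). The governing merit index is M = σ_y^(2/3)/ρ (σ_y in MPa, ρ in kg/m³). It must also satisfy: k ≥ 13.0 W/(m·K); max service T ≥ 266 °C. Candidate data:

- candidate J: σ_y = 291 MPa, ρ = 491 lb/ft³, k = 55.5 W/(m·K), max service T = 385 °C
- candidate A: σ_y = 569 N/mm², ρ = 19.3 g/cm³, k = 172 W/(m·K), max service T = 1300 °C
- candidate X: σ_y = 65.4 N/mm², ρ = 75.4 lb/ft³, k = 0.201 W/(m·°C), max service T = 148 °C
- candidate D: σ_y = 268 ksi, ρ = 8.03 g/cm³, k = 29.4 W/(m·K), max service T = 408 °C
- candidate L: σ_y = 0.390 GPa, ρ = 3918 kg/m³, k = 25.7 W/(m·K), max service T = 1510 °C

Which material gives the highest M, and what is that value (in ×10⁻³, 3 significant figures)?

candidate D, M = 18.8×10⁻³

Screen on constraints: k ≥ 13.0 W/(m·K); max service T ≥ 266 °C. Survivors: candidate J, candidate A, candidate D, candidate L.
Putting every candidate on a common basis:
  candidate J: σ_y = 291.0 MPa, ρ = 7865 kg/m³
  candidate A: σ_y = 569.0 MPa, ρ = 19300 kg/m³
  candidate D: σ_y = 1848 MPa, ρ = 8030 kg/m³
  candidate L: σ_y = 390.0 MPa, ρ = 3918 kg/m³
  candidate D: M = 18.8×10⁻³
  candidate L: M = 13.6×10⁻³
  candidate J: M = 5.58×10⁻³
  candidate A: M = 3.56×10⁻³
Highest index: candidate D.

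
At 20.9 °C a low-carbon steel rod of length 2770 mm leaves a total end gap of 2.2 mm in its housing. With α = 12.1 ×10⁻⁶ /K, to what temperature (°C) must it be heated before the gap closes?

α·L₀·ΔT = 2.2 mm ⇒ ΔT = 2.2 / (12.1×10⁻⁶ × 2770.0) = 65.64 K.
T = 20.9 + 65.64 = 86.54 °C.

86.5 °C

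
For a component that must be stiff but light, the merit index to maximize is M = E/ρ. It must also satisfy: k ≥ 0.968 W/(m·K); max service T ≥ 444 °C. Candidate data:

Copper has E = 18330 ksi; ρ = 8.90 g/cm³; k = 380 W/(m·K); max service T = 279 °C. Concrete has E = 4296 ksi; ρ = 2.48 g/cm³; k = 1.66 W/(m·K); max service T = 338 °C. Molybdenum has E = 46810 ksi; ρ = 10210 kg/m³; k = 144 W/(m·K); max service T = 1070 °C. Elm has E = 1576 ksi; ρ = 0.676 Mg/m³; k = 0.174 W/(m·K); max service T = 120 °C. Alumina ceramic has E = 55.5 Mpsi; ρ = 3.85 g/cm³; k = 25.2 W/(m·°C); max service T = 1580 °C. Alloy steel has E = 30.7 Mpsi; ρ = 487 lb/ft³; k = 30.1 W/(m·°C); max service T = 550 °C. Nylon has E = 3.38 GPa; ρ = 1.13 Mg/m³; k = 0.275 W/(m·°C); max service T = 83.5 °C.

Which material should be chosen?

Screen on constraints: k ≥ 0.968 W/(m·K); max service T ≥ 444 °C. Survivors: molybdenum, alumina ceramic, alloy steel.
In SI units:
  molybdenum: E = 322.7 GPa, ρ = 10210 kg/m³
  alumina ceramic: E = 382.7 GPa, ρ = 3850 kg/m³
  alloy steel: E = 211.7 GPa, ρ = 7801 kg/m³
  alumina ceramic: M = 99.4 MN·m/kg
  molybdenum: M = 31.6 MN·m/kg
  alloy steel: M = 27.1 MN·m/kg
Alumina ceramic ranks first.

alumina ceramic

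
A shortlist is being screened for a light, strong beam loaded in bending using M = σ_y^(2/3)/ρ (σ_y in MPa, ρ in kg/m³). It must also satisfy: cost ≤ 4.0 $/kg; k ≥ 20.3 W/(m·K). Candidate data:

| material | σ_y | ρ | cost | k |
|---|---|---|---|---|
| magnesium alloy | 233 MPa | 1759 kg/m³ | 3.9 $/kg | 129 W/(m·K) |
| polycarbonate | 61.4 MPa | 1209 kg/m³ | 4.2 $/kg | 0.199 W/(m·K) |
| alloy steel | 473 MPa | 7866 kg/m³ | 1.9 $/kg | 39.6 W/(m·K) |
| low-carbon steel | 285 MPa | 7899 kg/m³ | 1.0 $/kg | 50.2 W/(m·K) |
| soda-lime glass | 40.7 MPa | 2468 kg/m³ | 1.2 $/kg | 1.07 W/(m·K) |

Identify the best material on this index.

magnesium alloy

Screen on constraints: cost ≤ 4.0 $/kg; k ≥ 20.3 W/(m·K). Survivors: magnesium alloy, alloy steel, low-carbon steel.
Evaluate M for each candidate:
  magnesium alloy: M = 21.5×10⁻³
  alloy steel: M = 7.72×10⁻³
  low-carbon steel: M = 5.48×10⁻³
Highest index: magnesium alloy.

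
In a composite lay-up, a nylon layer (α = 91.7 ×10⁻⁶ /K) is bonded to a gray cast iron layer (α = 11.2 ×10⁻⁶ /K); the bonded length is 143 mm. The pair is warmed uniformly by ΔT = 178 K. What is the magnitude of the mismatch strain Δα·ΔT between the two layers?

0.0143

Δα = |91.7 − 11.2|×10⁻⁶/K = 80.5×10⁻⁶/K.
Mismatch strain = Δα·ΔT = 80.5×10⁻⁶ × 178.0 = 0.0143.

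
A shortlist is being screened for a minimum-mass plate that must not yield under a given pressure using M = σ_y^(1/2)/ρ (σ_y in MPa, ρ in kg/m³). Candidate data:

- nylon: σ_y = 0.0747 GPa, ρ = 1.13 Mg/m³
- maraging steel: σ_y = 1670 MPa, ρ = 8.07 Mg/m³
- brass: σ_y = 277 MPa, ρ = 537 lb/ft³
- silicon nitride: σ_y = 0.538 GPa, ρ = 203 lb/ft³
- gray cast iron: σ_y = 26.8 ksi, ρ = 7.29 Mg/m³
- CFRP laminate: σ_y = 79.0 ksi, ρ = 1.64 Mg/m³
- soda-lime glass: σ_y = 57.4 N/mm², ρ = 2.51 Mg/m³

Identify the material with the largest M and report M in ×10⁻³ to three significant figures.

CFRP laminate, M = 14.2×10⁻³

Normalizing units and computing the index:
  nylon: σ_y = 74.70 MPa, ρ = 1130 kg/m³
  maraging steel: σ_y = 1670 MPa, ρ = 8070 kg/m³
  brass: σ_y = 277.0 MPa, ρ = 8602 kg/m³
  silicon nitride: σ_y = 538.0 MPa, ρ = 3252 kg/m³
  gray cast iron: σ_y = 184.8 MPa, ρ = 7290 kg/m³
  CFRP laminate: σ_y = 544.7 MPa, ρ = 1640 kg/m³
  soda-lime glass: σ_y = 57.40 MPa, ρ = 2510 kg/m³
  CFRP laminate: M = 14.2×10⁻³
  nylon: M = 7.65×10⁻³
  silicon nitride: M = 7.13×10⁻³
  maraging steel: M = 5.06×10⁻³
  soda-lime glass: M = 3.02×10⁻³
  brass: M = 1.93×10⁻³
  gray cast iron: M = 1.86×10⁻³
Highest index: CFRP laminate.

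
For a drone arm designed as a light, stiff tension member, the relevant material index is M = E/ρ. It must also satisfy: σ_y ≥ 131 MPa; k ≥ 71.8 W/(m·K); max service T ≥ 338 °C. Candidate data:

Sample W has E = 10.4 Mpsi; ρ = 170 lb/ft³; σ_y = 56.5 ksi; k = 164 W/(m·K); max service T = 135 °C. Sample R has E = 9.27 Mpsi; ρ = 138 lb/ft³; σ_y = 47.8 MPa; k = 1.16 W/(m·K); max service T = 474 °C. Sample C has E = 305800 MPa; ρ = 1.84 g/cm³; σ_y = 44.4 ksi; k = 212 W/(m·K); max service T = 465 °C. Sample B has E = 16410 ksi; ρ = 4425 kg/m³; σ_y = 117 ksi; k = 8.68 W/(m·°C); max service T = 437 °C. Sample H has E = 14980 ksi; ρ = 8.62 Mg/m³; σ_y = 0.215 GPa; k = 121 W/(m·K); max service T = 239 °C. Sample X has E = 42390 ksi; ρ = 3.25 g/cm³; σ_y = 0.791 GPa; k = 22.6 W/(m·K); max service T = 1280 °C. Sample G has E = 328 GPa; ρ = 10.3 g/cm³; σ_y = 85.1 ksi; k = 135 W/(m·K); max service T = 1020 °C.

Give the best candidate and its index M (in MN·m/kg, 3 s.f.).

Screen on constraints: σ_y ≥ 131 MPa; k ≥ 71.8 W/(m·K); max service T ≥ 338 °C. Survivors: sample C, sample G.
Convert each candidate to consistent units, then evaluate M:
  sample C: E = 305.8 GPa, ρ = 1840 kg/m³
  sample G: E = 328.0 GPa, ρ = 10300 kg/m³
  sample C: M = 166 MN·m/kg
  sample G: M = 31.8 MN·m/kg
The maximum is for sample C.

sample C, M = 166 MN·m/kg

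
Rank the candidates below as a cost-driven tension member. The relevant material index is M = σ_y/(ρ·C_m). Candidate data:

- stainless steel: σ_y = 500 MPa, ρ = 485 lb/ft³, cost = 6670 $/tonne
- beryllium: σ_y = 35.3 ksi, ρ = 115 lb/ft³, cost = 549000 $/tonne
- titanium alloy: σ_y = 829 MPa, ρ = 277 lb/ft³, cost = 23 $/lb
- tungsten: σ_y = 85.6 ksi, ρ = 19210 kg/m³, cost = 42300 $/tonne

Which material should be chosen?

Convert each candidate to consistent units, then evaluate M:
  stainless steel: σ_y = 500.0 MPa, ρ = 7769 kg/m³, cost = 6.670 $/kg
  beryllium: σ_y = 243.4 MPa, ρ = 1842 kg/m³, cost = 549.0 $/kg
  titanium alloy: σ_y = 829.0 MPa, ρ = 4437 kg/m³, cost = 50.71 $/kg
  tungsten: σ_y = 590.2 MPa, ρ = 19210 kg/m³, cost = 42.30 $/kg
  stainless steel: M = 9.65 kN·m per $
  titanium alloy: M = 3.68 kN·m per $
  tungsten: M = 0.726 kN·m per $
  beryllium: M = 0.241 kN·m per $
Highest index: stainless steel.

stainless steel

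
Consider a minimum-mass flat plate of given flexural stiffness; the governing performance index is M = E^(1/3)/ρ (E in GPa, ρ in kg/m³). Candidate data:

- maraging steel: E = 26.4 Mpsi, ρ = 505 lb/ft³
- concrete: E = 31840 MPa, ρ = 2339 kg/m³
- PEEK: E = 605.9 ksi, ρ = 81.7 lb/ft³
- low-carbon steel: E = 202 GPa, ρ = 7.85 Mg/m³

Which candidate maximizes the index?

After converting to SI:
  maraging steel: E = 182.0 GPa, ρ = 8089 kg/m³
  concrete: E = 31.84 GPa, ρ = 2339 kg/m³
  PEEK: E = 4.178 GPa, ρ = 1309 kg/m³
  low-carbon steel: E = 202.0 GPa, ρ = 7850 kg/m³
  concrete: M = 1.36×10⁻³
  PEEK: M = 1.23×10⁻³
  low-carbon steel: M = 0.747×10⁻³
  maraging steel: M = 0.701×10⁻³
Highest index: concrete.

concrete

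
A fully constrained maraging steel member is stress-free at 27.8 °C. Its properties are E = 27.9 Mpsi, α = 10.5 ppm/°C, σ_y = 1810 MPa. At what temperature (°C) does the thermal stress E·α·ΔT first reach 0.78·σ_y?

E = 27.9 Mpsi = 192.4 GPa.
E·α·ΔT = 1412 MPa ⇒ ΔT = 1412 / (192.4×10³ × 10.5×10⁻⁶) = 699.0 K.
T = 27.8 + 699.0 = 726.8 °C.

727 °C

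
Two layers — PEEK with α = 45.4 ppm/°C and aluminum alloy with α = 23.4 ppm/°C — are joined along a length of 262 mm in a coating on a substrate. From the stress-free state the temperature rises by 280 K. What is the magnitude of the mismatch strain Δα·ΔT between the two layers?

6.16×10⁻³

Δα = |45.4 − 23.4|×10⁻⁶/K = 22.0×10⁻⁶/K.
Mismatch strain = Δα·ΔT = 22.0×10⁻⁶ × 280.0 = 6.16×10⁻³.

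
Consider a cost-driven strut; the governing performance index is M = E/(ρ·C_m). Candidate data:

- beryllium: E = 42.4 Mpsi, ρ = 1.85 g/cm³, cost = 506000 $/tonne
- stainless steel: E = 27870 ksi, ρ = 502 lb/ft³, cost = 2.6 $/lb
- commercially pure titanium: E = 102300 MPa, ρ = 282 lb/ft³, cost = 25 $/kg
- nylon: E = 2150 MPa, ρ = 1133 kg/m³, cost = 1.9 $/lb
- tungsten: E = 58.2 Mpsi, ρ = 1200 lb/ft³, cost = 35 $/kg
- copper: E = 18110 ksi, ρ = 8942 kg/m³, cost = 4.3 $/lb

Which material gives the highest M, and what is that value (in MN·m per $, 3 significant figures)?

stainless steel, M = 4.17 MN·m per $

After converting to SI:
  beryllium: E = 292.3 GPa, ρ = 1850 kg/m³, cost = 506.0 $/kg
  stainless steel: E = 192.2 GPa, ρ = 8041 kg/m³, cost = 5.732 $/kg
  commercially pure titanium: E = 102.3 GPa, ρ = 4517 kg/m³, cost = 25.00 $/kg
  nylon: E = 2.150 GPa, ρ = 1133 kg/m³, cost = 4.189 $/kg
  tungsten: E = 401.3 GPa, ρ = 19220 kg/m³, cost = 35.00 $/kg
  copper: E = 124.9 GPa, ρ = 8942 kg/m³, cost = 9.480 $/kg
  stainless steel: M = 4.17 MN·m per $
  copper: M = 1.47 MN·m per $
  commercially pure titanium: M = 0.906 MN·m per $
  tungsten: M = 0.596 MN·m per $
  nylon: M = 0.453 MN·m per $
  beryllium: M = 0.312 MN·m per $
Highest index: stainless steel.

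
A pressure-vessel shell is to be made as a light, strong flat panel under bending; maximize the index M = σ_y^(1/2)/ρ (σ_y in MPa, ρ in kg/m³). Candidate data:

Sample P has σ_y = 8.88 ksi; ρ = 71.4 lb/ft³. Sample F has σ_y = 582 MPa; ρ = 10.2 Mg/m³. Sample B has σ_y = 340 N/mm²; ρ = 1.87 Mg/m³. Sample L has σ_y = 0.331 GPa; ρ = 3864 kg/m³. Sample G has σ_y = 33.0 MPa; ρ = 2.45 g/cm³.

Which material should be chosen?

sample B

After converting to SI:
  sample P: σ_y = 61.23 MPa, ρ = 1144 kg/m³
  sample F: σ_y = 582.0 MPa, ρ = 10200 kg/m³
  sample B: σ_y = 340.0 MPa, ρ = 1870 kg/m³
  sample L: σ_y = 331.0 MPa, ρ = 3864 kg/m³
  sample G: σ_y = 33.00 MPa, ρ = 2450 kg/m³
  sample B: M = 9.86×10⁻³
  sample P: M = 6.84×10⁻³
  sample L: M = 4.71×10⁻³
  sample F: M = 2.37×10⁻³
  sample G: M = 2.34×10⁻³
The maximum is for sample B.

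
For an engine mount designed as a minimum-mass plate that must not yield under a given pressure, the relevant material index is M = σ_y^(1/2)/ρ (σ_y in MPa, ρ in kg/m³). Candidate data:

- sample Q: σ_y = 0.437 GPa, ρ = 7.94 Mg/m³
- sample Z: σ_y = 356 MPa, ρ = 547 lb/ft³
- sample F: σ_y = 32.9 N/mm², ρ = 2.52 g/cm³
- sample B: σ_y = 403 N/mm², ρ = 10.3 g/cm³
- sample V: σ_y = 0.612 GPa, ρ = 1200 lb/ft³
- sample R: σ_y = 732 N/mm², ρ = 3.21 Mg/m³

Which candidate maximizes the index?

sample R

In SI units:
  sample Q: σ_y = 437.0 MPa, ρ = 7940 kg/m³
  sample Z: σ_y = 356.0 MPa, ρ = 8762 kg/m³
  sample F: σ_y = 32.90 MPa, ρ = 2520 kg/m³
  sample B: σ_y = 403.0 MPa, ρ = 10300 kg/m³
  sample V: σ_y = 612.0 MPa, ρ = 19220 kg/m³
  sample R: σ_y = 732.0 MPa, ρ = 3210 kg/m³
  sample R: M = 8.43×10⁻³
  sample Q: M = 2.63×10⁻³
  sample F: M = 2.28×10⁻³
  sample Z: M = 2.15×10⁻³
  sample B: M = 1.95×10⁻³
  sample V: M = 1.29×10⁻³
Highest index: sample R.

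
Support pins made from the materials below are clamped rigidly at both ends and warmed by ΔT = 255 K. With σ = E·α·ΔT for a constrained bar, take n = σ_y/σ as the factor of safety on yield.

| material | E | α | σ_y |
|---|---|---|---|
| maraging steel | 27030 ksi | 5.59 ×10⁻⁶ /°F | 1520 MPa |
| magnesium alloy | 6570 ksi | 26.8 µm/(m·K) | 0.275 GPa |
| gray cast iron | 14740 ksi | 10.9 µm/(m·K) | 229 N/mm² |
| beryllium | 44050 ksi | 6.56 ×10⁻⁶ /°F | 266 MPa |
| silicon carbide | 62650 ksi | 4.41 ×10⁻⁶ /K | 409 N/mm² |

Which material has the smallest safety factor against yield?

Per material, after unit conversion:
  maraging steel: E = 186.4, α = 10.1, σ_y = 1520 → σ = 478 MPa, n = 3.18
  magnesium alloy: E = 45.30, α = 26.8, σ_y = 275.0 → σ = 310 MPa, n = 0.888
  gray cast iron: E = 101.6, α = 10.9, σ_y = 229.0 → σ = 282 MPa, n = 0.811
  beryllium: E = 303.7, α = 11.8, σ_y = 266.0 → σ = 914 MPa, n = 0.291
  silicon carbide: E = 432.0, α = 4.41, σ_y = 409.0 → σ = 486 MPa, n = 0.842
Beryllium has the lowest safety factor, n = 0.291.

beryllium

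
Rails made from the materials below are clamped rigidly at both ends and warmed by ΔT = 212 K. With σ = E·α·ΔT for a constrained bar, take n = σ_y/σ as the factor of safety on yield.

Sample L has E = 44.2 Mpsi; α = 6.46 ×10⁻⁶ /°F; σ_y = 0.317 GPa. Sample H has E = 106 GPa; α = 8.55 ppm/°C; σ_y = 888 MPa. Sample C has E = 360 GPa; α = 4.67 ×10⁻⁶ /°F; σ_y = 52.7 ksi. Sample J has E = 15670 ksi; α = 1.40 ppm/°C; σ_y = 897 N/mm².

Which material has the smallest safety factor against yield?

sample L

Converting E to GPa, α to ×10⁻⁶/K, σ_y to MPa, then σ and n for each:
  sample L: E = 304.7, α = 11.6, σ_y = 317.0 → σ = 751 MPa, n = 0.422
  sample H: E = 106.0, α = 8.55, σ_y = 888.0 → σ = 192 MPa, n = 4.62
  sample C: E = 360.0, α = 8.41, σ_y = 363.4 → σ = 642 MPa, n = 0.566
  sample J: E = 108.0, α = 1.40, σ_y = 897.0 → σ = 32.1 MPa, n = 28.0
The minimum is sample L at n = 0.422.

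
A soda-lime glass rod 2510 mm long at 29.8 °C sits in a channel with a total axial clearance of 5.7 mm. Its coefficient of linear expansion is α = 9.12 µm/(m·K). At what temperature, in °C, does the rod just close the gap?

279 °C

α·L₀·ΔT = 5.7 mm ⇒ ΔT = 5.7 / (9.12×10⁻⁶ × 2510.0) = 249.0 K.
T = 29.8 + 249.0 = 278.8 °C.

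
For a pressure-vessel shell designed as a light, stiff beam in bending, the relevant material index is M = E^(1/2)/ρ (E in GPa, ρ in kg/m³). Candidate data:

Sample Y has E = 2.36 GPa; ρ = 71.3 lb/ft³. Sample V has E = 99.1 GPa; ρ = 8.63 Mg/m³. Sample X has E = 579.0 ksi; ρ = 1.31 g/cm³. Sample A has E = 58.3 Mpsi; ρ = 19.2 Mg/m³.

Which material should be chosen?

sample X

Normalizing units and computing the index:
  sample Y: E = 2.360 GPa, ρ = 1142 kg/m³
  sample V: E = 99.10 GPa, ρ = 8630 kg/m³
  sample X: E = 3.992 GPa, ρ = 1310 kg/m³
  sample A: E = 402.0 GPa, ρ = 19200 kg/m³
  sample X: M = 1.53×10⁻³
  sample Y: M = 1.35×10⁻³
  sample V: M = 1.15×10⁻³
  sample A: M = 1.04×10⁻³
Sample X has the largest M.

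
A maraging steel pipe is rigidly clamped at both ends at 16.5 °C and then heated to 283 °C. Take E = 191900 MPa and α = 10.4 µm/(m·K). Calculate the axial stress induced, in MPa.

E = 191900 MPa = 191.9 GPa.
ΔT = 266.5 K. Constrained thermal stress σ = E·α·ΔT = 191.9×10³ MPa × 10.4×10⁻⁶ × 266.5 = 532 MPa (compressive).

532 MPa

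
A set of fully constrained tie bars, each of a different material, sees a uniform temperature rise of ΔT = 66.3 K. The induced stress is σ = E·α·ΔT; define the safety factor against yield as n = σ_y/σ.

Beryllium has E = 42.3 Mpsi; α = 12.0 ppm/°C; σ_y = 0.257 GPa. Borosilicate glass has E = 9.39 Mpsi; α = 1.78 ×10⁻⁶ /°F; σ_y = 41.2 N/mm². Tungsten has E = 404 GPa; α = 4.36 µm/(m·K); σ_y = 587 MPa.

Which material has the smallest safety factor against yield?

beryllium

With everything in SI (GPa, ×10⁻⁶/K, MPa):
  beryllium: E = 291.6, α = 12.0, σ_y = 257.0 → σ = 232 MPa, n = 1.11
  borosilicate glass: E = 64.74, α = 3.20, σ_y = 41.20 → σ = 13.8 MPa, n = 3.00
  tungsten: E = 404.0, α = 4.36, σ_y = 587.0 → σ = 117 MPa, n = 5.03
Beryllium has the lowest safety factor, n = 1.11.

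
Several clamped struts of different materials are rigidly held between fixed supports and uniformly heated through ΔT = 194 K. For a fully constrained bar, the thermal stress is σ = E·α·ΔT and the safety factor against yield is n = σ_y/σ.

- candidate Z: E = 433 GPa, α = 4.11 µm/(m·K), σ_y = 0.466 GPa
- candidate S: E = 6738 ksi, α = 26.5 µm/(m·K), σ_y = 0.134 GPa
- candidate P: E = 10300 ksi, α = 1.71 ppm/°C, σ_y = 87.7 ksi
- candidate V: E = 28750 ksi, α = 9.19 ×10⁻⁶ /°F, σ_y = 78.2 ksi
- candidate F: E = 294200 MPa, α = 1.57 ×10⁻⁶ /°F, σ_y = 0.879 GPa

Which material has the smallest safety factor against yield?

candidate S

Converting E to GPa, α to ×10⁻⁶/K, σ_y to MPa, then σ and n for each:
  candidate Z: E = 433.0, α = 4.11, σ_y = 466.0 → σ = 345 MPa, n = 1.35
  candidate S: E = 46.46, α = 26.5, σ_y = 134.0 → σ = 239 MPa, n = 0.561
  candidate P: E = 71.02, α = 1.71, σ_y = 604.7 → σ = 23.6 MPa, n = 25.7
  candidate V: E = 198.2, α = 16.5, σ_y = 539.2 → σ = 636 MPa, n = 0.848
  candidate F: E = 294.2, α = 2.83, σ_y = 879.0 → σ = 161 MPa, n = 5.45
The minimum is candidate S at n = 0.561.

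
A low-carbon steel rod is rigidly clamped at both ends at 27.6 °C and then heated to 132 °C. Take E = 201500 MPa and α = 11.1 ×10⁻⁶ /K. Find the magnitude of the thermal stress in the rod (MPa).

234 MPa

E = 201500 MPa = 201.5 GPa.
ΔT = 104.4 K. Constrained thermal stress σ = E·α·ΔT = 201.5×10³ MPa × 11.1×10⁻⁶ × 104.4 = 234 MPa (compressive).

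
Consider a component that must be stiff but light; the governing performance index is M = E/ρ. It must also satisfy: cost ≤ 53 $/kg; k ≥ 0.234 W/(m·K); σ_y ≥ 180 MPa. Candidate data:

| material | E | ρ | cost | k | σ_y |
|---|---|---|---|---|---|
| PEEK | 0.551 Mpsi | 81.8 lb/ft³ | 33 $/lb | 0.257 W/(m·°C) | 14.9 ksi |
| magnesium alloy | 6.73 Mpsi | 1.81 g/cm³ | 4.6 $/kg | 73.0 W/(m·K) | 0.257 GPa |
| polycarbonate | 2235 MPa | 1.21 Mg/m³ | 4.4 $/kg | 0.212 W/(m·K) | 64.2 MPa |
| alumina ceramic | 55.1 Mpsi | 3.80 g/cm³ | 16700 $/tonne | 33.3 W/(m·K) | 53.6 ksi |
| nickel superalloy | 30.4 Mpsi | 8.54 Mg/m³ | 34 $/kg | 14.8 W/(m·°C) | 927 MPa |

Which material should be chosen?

Screen on constraints: cost ≤ 53 $/kg; k ≥ 0.234 W/(m·K); σ_y ≥ 180 MPa. Survivors: magnesium alloy, alumina ceramic, nickel superalloy.
After converting to SI:
  magnesium alloy: E = 46.40 GPa, ρ = 1810 kg/m³
  alumina ceramic: E = 379.9 GPa, ρ = 3800 kg/m³
  nickel superalloy: E = 209.6 GPa, ρ = 8540 kg/m³
  alumina ceramic: M = 100 MN·m/kg
  magnesium alloy: M = 25.6 MN·m/kg
  nickel superalloy: M = 24.5 MN·m/kg
The maximum is for alumina ceramic.

alumina ceramic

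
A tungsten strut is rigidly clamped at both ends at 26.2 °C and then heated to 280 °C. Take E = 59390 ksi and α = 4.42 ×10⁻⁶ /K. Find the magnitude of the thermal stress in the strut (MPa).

E = 59390 ksi = 409.5 GPa.
ΔT = 253.8 K. Constrained thermal stress σ = E·α·ΔT = 409.5×10³ MPa × 4.42×10⁻⁶ × 253.8 = 459 MPa (compressive).

459 MPa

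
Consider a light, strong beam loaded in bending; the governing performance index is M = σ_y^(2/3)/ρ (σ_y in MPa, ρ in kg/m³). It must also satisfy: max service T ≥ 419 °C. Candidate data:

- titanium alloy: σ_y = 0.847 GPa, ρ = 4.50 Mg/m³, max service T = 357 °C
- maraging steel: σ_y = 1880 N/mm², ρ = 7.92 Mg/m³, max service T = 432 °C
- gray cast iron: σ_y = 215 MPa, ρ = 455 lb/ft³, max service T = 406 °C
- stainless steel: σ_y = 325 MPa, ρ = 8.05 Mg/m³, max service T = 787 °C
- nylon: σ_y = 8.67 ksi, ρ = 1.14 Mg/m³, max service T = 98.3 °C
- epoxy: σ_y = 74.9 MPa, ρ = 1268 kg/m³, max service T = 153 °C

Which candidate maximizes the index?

maraging steel

Screen on constraints: max service T ≥ 419 °C. Survivors: maraging steel, stainless steel.
Normalizing units and computing the index:
  maraging steel: σ_y = 1880 MPa, ρ = 7920 kg/m³
  stainless steel: σ_y = 325.0 MPa, ρ = 8050 kg/m³
  maraging steel: M = 19.2×10⁻³
  stainless steel: M = 5.87×10⁻³
Highest index: maraging steel.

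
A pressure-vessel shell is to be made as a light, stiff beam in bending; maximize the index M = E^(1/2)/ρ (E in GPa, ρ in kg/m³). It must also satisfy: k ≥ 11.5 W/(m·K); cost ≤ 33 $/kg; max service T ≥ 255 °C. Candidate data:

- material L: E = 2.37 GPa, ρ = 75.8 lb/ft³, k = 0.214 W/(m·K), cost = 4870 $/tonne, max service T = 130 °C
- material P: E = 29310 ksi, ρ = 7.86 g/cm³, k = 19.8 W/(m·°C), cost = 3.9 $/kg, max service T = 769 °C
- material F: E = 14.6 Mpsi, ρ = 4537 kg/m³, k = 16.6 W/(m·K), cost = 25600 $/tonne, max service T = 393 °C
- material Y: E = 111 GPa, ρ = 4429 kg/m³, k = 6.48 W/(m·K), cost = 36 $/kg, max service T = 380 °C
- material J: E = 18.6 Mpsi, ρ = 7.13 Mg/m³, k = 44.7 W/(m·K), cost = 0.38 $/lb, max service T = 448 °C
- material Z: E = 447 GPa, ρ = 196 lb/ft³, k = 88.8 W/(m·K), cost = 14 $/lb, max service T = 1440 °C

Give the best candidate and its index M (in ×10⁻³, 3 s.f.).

material Z, M = 6.73×10⁻³

Screen on constraints: k ≥ 11.5 W/(m·K); cost ≤ 33 $/kg; max service T ≥ 255 °C. Survivors: material P, material F, material J, material Z.
Putting every candidate on a common basis:
  material P: E = 202.1 GPa, ρ = 7860 kg/m³
  material F: E = 100.7 GPa, ρ = 4537 kg/m³
  material J: E = 128.2 GPa, ρ = 7130 kg/m³
  material Z: E = 447.0 GPa, ρ = 3140 kg/m³
  material Z: M = 6.73×10⁻³
  material F: M = 2.21×10⁻³
  material P: M = 1.81×10⁻³
  material J: M = 1.59×10⁻³
Material Z has the largest M.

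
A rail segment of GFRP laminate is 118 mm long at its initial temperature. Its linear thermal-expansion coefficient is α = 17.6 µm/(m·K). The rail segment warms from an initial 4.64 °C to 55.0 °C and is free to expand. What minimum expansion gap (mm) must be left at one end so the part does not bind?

ΔT = 55.0 − 4.64 = 50.36 K.
ΔL = α·L₀·ΔT = 17.6×10⁻⁶ × 118 mm × 50.36 K = 0.105 mm.

0.105 mm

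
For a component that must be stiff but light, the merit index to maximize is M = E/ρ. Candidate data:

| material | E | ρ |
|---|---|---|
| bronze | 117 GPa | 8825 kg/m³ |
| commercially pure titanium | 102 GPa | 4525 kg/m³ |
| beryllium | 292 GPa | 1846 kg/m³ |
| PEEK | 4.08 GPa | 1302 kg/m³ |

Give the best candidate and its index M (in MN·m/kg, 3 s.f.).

Per-candidate index values:
  beryllium: M = 158 MN·m/kg
  commercially pure titanium: M = 22.5 MN·m/kg
  bronze: M = 13.3 MN·m/kg
  PEEK: M = 3.13 MN·m/kg
Beryllium has the largest M.

beryllium, M = 158 MN·m/kg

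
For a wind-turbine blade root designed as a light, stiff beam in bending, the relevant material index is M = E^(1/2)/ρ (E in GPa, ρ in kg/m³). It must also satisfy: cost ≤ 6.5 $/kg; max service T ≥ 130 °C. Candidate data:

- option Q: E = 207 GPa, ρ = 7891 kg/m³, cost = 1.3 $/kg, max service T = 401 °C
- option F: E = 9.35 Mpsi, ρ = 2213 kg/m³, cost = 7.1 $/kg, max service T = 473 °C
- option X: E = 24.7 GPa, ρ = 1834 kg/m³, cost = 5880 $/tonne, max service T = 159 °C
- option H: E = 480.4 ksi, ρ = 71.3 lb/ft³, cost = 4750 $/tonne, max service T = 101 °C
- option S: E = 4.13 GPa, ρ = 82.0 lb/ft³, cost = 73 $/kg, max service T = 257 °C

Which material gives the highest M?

option X

Screen on constraints: cost ≤ 6.5 $/kg; max service T ≥ 130 °C. Survivors: option Q, option X.
Normalizing units and computing the index:
  option Q: E = 207.0 GPa, ρ = 7891 kg/m³
  option X: E = 24.70 GPa, ρ = 1834 kg/m³
  option X: M = 2.71×10⁻³
  option Q: M = 1.82×10⁻³
Option X has the largest M.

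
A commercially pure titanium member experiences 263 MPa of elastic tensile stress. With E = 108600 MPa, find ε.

2.42×10⁻³

E = 108600 MPa = 108.6 GPa = 108600 MPa.
ε = σ/E = 263 / 108600 = 2.42×10⁻³.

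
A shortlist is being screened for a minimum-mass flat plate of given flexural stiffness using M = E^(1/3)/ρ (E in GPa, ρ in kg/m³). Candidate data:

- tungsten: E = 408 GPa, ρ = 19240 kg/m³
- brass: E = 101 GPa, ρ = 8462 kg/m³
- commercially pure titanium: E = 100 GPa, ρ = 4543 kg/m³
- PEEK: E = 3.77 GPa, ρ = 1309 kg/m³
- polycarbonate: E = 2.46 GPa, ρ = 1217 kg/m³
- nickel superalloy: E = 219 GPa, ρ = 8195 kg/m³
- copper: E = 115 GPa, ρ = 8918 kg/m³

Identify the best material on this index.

PEEK

Evaluate M for each candidate:
  PEEK: M = 1.19×10⁻³
  polycarbonate: M = 1.11×10⁻³
  commercially pure titanium: M = 1.02×10⁻³
  nickel superalloy: M = 0.736×10⁻³
  brass: M = 0.550×10⁻³
  copper: M = 0.545×10⁻³
  tungsten: M = 0.385×10⁻³
PEEK has the largest M.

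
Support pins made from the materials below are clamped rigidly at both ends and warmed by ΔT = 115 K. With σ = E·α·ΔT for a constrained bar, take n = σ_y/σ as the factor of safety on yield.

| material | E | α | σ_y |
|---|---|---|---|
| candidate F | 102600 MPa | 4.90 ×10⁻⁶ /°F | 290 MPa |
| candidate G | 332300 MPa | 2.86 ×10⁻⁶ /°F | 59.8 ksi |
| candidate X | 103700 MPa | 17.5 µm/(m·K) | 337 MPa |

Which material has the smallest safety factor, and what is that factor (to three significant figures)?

candidate X, n = 1.61

With everything in SI (GPa, ×10⁻⁶/K, MPa):
  candidate F: E = 102.6, α = 8.82, σ_y = 290.0 → σ = 104 MPa, n = 2.79
  candidate G: E = 332.3, α = 5.15, σ_y = 412.3 → σ = 197 MPa, n = 2.10
  candidate X: E = 103.7, α = 17.5, σ_y = 337.0 → σ = 209 MPa, n = 1.61
Candidate X has the lowest safety factor, n = 1.61.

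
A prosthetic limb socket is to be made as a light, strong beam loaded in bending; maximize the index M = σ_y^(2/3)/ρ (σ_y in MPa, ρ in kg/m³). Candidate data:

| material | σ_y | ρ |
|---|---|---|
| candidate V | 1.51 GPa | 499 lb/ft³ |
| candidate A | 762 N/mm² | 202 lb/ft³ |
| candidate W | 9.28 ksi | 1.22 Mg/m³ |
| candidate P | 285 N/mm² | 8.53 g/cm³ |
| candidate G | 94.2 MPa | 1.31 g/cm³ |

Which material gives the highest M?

Normalizing units and computing the index:
  candidate V: σ_y = 1510 MPa, ρ = 7993 kg/m³
  candidate A: σ_y = 762.0 MPa, ρ = 3236 kg/m³
  candidate W: σ_y = 63.98 MPa, ρ = 1220 kg/m³
  candidate P: σ_y = 285.0 MPa, ρ = 8530 kg/m³
  candidate G: σ_y = 94.20 MPa, ρ = 1310 kg/m³
  candidate A: M = 25.8×10⁻³
  candidate V: M = 16.5×10⁻³
  candidate G: M = 15.8×10⁻³
  candidate W: M = 13.1×10⁻³
  candidate P: M = 5.08×10⁻³
The maximum is for candidate A.

candidate A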